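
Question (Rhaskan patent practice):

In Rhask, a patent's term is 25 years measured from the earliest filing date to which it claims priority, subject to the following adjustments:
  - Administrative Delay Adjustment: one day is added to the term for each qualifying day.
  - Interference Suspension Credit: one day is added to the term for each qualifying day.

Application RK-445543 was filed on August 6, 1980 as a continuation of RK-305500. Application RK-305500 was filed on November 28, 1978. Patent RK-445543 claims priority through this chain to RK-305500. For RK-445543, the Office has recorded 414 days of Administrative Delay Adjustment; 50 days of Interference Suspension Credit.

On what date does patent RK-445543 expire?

Earliest priority filing: 28 November 1978.
Base term: 28 November 1978 + 25 years → 28 November 2003.
Administrative Delay Adjustment: +414 days → 15 January 2005.
Interference Suspension Credit: +50 days → 6 March 2005.

March 6, 2005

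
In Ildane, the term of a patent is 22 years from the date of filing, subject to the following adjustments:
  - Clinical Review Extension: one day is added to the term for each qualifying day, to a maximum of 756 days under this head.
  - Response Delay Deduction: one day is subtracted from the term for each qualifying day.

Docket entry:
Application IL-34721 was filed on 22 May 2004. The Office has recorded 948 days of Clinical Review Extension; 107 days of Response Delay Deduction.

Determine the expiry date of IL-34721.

March 1, 2028

Base term: filing date + 22 years → 22 May 2026.
Clinical Review Extension: 948 days claimed exceeds the 756-day cap, so +756 days → 16 June 2028.
Response Delay Deduction: −107 days → 1 March 2028.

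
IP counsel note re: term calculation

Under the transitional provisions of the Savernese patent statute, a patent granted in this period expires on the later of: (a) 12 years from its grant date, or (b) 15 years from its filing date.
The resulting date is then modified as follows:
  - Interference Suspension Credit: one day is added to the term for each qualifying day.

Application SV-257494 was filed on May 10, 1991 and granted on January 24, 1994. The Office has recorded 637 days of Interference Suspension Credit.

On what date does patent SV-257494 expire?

(a) grant + 12 years → 24 January 2006.
(b) filing + 15 years → 10 May 2006.
Later of the two: 10 May 2006.
Interference Suspension Credit: +637 days → 6 February 2008.

2008-02-06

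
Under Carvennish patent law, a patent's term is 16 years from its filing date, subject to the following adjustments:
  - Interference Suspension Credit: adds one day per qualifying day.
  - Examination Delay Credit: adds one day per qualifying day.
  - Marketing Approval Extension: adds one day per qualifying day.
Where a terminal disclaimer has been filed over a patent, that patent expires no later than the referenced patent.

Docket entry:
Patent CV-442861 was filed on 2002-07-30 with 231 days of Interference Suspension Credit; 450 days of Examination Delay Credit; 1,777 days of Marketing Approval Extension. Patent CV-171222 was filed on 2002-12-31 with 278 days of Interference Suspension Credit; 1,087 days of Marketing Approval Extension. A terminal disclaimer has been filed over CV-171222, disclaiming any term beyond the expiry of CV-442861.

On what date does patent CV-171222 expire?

Natural term of CV-171222:
  Base: filing + 16 years → 31 December 2018.
  Interference Suspension Credit: +278 days → 5 October 2019.
  Marketing Approval Extension: +1087 days → 26 September 2022.
Expiry of referenced patent CV-442861:
  Base: filing + 16 years → 30 July 2018.
  Interference Suspension Credit: +231 days → 18 March 2019.
  Examination Delay Credit: +450 days → 10 June 2020.
  Marketing Approval Extension: +1777 days → 22 April 2025.
Terminal disclaimer: CV-171222 expires on the earlier of 26 September 2022 and 22 April 2025.

September 26, 2022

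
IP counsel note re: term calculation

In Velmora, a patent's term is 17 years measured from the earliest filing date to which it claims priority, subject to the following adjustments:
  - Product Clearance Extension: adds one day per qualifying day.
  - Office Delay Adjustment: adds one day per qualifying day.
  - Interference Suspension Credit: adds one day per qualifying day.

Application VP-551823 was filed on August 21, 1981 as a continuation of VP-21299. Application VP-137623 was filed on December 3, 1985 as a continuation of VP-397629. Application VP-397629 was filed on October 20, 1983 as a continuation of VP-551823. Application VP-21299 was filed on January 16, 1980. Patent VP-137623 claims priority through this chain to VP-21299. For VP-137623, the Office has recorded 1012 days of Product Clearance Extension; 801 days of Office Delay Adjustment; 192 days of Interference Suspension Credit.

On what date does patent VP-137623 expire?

July 14, 2002

Earliest priority filing: 16 January 1980.
Base term: 16 January 1980 + 17 years → 16 January 1997.
Product Clearance Extension: +1012 days → 25 October 1999.
Office Delay Adjustment: +801 days → 3 January 2002.
Interference Suspension Credit: +192 days → 14 July 2002.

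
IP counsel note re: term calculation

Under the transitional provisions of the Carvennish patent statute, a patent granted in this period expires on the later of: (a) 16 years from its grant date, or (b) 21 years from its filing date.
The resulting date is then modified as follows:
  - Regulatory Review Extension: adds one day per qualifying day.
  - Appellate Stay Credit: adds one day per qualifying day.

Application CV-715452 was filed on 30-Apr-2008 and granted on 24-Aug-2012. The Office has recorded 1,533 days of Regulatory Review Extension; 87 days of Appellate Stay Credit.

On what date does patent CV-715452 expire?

(a) grant + 16 years → 24 August 2028.
(b) filing + 21 years → 30 April 2029.
Later of the two: 30 April 2029.
Regulatory Review Extension: +1533 days → 11 July 2033.
Appellate Stay Credit: +87 days → 6 October 2033.

2033-10-06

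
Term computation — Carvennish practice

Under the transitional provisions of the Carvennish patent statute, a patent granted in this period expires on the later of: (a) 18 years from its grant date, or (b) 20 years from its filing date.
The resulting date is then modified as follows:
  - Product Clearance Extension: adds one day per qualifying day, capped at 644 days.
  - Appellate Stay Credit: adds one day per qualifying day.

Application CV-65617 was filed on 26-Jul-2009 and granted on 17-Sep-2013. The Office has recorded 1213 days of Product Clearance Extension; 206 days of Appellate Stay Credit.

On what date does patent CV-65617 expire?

January 14, 2034

(a) grant + 18 years → 17 September 2031.
(b) filing + 20 years → 26 July 2029.
Later of the two: 17 September 2031.
Product Clearance Extension: 1213 days claimed exceeds the 644-day cap, so +644 days → 22 June 2033.
Appellate Stay Credit: +206 days → 14 January 2034.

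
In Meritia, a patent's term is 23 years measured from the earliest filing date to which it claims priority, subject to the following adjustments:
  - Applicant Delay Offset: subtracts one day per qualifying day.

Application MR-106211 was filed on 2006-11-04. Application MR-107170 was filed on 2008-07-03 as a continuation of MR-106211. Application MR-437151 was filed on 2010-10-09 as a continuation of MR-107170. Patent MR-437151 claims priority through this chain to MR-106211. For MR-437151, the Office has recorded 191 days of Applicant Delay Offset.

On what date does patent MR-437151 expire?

April 27, 2029

Earliest priority filing: 4 November 2006.
Base term: 4 November 2006 + 23 years → 4 November 2029.
Applicant Delay Offset: −191 days → 27 April 2029.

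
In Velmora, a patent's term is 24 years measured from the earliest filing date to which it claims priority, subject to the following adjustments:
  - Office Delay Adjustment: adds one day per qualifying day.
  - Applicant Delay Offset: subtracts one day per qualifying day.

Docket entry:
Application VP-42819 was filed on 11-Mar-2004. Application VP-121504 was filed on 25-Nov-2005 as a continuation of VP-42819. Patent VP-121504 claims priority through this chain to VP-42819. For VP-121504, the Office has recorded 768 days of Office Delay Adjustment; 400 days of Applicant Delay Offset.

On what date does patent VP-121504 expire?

Earliest priority filing: 11 March 2004.
Base term: 11 March 2004 + 24 years → 11 March 2028.
Office Delay Adjustment: +768 days → 18 April 2030.
Applicant Delay Offset: −400 days → 14 March 2029.

March 14, 2029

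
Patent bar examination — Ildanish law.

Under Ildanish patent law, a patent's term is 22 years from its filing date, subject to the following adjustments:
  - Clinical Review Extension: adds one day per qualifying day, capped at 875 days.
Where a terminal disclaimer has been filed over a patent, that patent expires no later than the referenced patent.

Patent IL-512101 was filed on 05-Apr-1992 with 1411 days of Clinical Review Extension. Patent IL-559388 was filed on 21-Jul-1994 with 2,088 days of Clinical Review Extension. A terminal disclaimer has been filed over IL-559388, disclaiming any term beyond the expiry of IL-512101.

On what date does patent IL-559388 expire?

Natural term of IL-559388:
  Base: filing + 22 years → 21 July 2016.
  Clinical Review Extension: 2088 days claimed exceeds the 875-day cap, so +875 days → 13 December 2018.
Expiry of referenced patent IL-512101:
  Base: filing + 22 years → 5 April 2014.
  Clinical Review Extension: 1411 days claimed exceeds the 875-day cap, so +875 days → 27 August 2016.
Terminal disclaimer: IL-559388 expires on the earlier of 13 December 2018 and 27 August 2016.

August 27, 2016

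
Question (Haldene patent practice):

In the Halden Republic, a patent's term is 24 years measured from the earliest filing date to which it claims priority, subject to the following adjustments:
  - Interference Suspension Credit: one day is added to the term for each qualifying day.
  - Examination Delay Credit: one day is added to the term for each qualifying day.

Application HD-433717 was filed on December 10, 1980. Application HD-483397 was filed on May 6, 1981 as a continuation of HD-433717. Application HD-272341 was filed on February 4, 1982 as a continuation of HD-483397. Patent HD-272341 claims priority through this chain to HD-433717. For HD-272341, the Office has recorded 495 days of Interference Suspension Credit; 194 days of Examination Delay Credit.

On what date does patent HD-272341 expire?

Earliest priority filing: 10 December 1980.
Base term: 10 December 1980 + 24 years → 10 December 2004.
Interference Suspension Credit: +495 days → 19 April 2006.
Examination Delay Credit: +194 days → 30 October 2006.

October 30, 2006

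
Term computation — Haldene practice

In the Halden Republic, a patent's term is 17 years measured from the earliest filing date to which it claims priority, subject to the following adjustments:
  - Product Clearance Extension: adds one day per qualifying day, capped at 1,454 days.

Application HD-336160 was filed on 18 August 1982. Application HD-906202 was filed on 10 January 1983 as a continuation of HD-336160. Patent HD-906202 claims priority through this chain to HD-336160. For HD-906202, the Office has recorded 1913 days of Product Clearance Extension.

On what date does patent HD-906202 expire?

2003-08-11

Earliest priority filing: 18 August 1982.
Base term: 18 August 1982 + 17 years → 18 August 1999.
Product Clearance Extension: 1913 days claimed exceeds the 1454-day cap, so +1454 days → 11 August 2003.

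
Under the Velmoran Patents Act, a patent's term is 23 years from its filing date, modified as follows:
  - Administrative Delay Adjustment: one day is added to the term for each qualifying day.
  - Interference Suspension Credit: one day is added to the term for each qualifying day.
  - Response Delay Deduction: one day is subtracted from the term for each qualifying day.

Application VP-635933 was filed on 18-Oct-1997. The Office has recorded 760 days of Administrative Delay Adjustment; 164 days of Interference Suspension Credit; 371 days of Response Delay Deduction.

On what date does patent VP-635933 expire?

April 24, 2022

Base term: filing date + 23 years → 18 October 2020.
Administrative Delay Adjustment: +760 days → 17 November 2022.
Interference Suspension Credit: +164 days → 30 April 2023.
Response Delay Deduction: −371 days → 24 April 2022.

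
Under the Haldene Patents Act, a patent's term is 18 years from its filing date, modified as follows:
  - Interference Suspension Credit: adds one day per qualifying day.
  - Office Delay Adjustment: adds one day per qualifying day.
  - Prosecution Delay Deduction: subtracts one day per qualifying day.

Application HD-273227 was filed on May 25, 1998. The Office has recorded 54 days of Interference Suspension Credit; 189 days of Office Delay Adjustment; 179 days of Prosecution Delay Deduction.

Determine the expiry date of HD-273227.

2016-07-28

Base term: filing date + 18 years → 25 May 2016.
Interference Suspension Credit: +54 days → 18 July 2016.
Office Delay Adjustment: +189 days → 23 January 2017.
Prosecution Delay Deduction: −179 days → 28 July 2016.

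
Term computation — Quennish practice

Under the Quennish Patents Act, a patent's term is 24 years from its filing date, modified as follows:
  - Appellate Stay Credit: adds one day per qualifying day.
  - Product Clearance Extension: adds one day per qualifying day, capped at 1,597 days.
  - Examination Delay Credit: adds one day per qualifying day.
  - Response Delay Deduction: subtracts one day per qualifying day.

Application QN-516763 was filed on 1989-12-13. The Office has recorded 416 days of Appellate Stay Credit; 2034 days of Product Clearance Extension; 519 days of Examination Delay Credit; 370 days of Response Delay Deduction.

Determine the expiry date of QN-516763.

Base term: filing date + 24 years → 13 December 2013.
Appellate Stay Credit: +416 days → 2 February 2015.
Product Clearance Extension: 2034 days claimed exceeds the 1597-day cap, so +1597 days → 18 June 2019.
Examination Delay Credit: +519 days → 18 November 2020.
Response Delay Deduction: −370 days → 14 November 2019.

November 14, 2019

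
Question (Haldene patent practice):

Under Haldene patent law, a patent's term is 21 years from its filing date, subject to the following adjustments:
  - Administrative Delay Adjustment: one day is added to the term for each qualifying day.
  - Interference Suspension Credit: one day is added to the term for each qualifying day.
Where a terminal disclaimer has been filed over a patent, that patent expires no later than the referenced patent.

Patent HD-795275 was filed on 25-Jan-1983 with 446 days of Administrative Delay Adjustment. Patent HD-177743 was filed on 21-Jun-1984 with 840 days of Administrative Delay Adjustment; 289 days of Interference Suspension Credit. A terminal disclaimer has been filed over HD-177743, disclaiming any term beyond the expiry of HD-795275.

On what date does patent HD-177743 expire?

April 15, 2005

Natural term of HD-177743:
  Base: filing + 21 years → 21 June 2005.
  Administrative Delay Adjustment: +840 days → 9 October 2007.
  Interference Suspension Credit: +289 days → 24 July 2008.
Expiry of referenced patent HD-795275:
  Base: filing + 21 years → 25 January 2004.
  Administrative Delay Adjustment: +446 days → 15 April 2005.
Terminal disclaimer: HD-177743 expires on the earlier of 24 July 2008 and 15 April 2005.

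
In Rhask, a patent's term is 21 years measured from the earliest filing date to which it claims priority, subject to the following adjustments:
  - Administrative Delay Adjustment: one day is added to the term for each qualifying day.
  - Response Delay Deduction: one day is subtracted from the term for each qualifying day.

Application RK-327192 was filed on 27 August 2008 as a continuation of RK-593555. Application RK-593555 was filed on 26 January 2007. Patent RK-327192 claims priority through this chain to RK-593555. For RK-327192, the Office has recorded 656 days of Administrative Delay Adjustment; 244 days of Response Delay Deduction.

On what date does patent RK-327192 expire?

Earliest priority filing: 26 January 2007.
Base term: 26 January 2007 + 21 years → 26 January 2028.
Administrative Delay Adjustment: +656 days → 12 November 2029.
Response Delay Deduction: −244 days → 13 March 2029.

March 13, 2029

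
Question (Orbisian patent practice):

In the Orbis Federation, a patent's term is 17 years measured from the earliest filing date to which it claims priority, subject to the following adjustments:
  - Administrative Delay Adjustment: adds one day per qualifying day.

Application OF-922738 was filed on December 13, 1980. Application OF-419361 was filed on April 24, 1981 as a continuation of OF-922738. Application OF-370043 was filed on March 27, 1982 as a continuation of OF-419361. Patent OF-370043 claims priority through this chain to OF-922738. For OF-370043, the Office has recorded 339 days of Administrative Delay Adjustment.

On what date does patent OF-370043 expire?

Earliest priority filing: 13 December 1980.
Base term: 13 December 1980 + 17 years → 13 December 1997.
Administrative Delay Adjustment: +339 days → 17 November 1998.

1998-11-17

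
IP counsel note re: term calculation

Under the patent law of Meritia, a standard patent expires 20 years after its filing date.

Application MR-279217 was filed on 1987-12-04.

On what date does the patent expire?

Filing date + 20 years → 4 December 2007.

2007-12-04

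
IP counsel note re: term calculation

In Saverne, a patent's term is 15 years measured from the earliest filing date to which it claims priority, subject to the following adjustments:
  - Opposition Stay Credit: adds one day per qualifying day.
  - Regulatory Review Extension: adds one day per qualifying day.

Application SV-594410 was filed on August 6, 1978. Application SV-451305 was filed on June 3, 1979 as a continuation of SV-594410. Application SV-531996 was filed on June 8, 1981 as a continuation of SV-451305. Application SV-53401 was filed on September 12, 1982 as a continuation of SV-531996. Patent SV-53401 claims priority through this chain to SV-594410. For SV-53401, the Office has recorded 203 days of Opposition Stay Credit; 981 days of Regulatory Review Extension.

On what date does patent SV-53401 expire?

November 2, 1996

Earliest priority filing: 6 August 1978.
Base term: 6 August 1978 + 15 years → 6 August 1993.
Opposition Stay Credit: +203 days → 25 February 1994.
Regulatory Review Extension: +981 days → 2 November 1996.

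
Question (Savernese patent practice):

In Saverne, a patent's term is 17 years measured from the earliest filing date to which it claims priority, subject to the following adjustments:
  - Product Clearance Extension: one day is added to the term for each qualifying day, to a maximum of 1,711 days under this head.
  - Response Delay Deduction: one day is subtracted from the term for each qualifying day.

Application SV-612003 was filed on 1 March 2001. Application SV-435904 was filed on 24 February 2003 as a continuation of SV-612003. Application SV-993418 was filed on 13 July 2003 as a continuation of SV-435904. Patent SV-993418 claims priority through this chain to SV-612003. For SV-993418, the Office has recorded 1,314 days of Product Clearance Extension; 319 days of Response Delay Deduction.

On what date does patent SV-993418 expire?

November 20, 2020

Earliest priority filing: 1 March 2001.
Base term: 1 March 2001 + 17 years → 1 March 2018.
Product Clearance Extension: 1314 days (within the 1711-day cap) → +1314 days → 5 October 2021.
Response Delay Deduction: −319 days → 20 November 2020.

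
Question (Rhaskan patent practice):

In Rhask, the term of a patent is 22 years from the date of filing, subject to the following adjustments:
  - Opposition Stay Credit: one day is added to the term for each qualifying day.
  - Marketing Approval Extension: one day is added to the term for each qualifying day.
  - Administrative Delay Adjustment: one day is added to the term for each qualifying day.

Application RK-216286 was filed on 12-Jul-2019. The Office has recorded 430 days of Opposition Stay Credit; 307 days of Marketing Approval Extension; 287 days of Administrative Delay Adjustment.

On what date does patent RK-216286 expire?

May 1, 2044

Base term: filing date + 22 years → 12 July 2041.
Opposition Stay Credit: +430 days → 15 September 2042.
Marketing Approval Extension: +307 days → 19 July 2043.
Administrative Delay Adjustment: +287 days → 1 May 2044.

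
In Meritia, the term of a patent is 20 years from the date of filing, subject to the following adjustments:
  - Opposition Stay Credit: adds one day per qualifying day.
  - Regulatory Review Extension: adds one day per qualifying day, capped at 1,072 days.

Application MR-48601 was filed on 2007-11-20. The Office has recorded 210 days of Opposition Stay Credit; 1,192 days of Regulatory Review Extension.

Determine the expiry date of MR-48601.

2031-05-25

Base term: filing date + 20 years → 20 November 2027.
Opposition Stay Credit: +210 days → 17 June 2028.
Regulatory Review Extension: 1192 days claimed exceeds the 1072-day cap, so +1072 days → 25 May 2031.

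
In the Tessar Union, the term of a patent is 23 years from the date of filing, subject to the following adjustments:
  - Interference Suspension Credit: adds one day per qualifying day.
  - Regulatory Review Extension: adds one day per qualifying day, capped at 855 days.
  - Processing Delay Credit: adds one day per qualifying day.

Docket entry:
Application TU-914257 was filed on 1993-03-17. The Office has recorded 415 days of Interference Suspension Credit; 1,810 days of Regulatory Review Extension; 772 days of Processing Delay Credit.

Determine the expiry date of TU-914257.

October 19, 2021

Base term: filing date + 23 years → 17 March 2016.
Interference Suspension Credit: +415 days → 6 May 2017.
Regulatory Review Extension: 1810 days claimed exceeds the 855-day cap, so +855 days → 8 September 2019.
Processing Delay Credit: +772 days → 19 October 2021.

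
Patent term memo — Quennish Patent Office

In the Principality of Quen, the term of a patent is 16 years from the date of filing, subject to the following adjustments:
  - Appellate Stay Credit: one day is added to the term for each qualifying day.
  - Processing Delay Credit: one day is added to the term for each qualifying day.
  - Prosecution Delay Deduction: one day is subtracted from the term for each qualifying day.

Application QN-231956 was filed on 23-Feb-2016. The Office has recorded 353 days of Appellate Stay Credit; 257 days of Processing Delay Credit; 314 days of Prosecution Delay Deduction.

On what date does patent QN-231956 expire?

2032-12-15

Base term: filing date + 16 years → 23 February 2032.
Appellate Stay Credit: +353 days → 10 February 2033.
Processing Delay Credit: +257 days → 25 October 2033.
Prosecution Delay Deduction: −314 days → 15 December 2032.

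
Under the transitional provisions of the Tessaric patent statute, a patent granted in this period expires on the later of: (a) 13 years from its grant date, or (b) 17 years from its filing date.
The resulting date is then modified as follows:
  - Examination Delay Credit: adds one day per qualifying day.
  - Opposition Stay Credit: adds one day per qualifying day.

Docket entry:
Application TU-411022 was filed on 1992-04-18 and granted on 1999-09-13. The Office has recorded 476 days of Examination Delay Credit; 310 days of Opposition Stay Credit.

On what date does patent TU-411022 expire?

2014-11-08

(a) grant + 13 years → 13 September 2012.
(b) filing + 17 years → 18 April 2009.
Later of the two: 13 September 2012.
Examination Delay Credit: +476 days → 2 January 2014.
Opposition Stay Credit: +310 days → 8 November 2014.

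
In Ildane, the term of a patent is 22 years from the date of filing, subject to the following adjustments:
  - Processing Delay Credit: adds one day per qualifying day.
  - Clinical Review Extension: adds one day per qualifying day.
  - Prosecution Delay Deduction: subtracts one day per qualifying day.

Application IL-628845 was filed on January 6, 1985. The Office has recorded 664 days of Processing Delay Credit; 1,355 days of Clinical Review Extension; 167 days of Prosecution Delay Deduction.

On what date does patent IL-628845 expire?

Base term: filing date + 22 years → 6 January 2007.
Processing Delay Credit: +664 days → 31 October 2008.
Clinical Review Extension: +1355 days → 17 July 2012.
Prosecution Delay Deduction: −167 days → 1 February 2012.

2012-02-01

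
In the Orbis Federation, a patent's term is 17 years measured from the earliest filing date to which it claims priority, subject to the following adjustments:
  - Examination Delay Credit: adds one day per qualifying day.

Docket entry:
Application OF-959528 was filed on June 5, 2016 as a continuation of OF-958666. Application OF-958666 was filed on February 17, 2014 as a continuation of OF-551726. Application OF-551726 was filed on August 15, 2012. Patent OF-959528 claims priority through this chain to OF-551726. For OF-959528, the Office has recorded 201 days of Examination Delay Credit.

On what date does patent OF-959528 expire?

2030-03-04

Earliest priority filing: 15 August 2012.
Base term: 15 August 2012 + 17 years → 15 August 2029.
Examination Delay Credit: +201 days → 4 March 2030.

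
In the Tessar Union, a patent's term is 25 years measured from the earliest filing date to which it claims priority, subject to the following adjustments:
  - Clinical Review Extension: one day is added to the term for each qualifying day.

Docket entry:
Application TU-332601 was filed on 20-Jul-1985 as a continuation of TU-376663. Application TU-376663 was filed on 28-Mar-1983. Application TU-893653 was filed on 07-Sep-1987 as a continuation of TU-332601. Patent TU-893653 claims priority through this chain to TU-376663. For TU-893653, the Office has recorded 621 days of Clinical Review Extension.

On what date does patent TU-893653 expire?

December 9, 2009

Earliest priority filing: 28 March 1983.
Base term: 28 March 1983 + 25 years → 28 March 2008.
Clinical Review Extension: +621 days → 9 December 2009.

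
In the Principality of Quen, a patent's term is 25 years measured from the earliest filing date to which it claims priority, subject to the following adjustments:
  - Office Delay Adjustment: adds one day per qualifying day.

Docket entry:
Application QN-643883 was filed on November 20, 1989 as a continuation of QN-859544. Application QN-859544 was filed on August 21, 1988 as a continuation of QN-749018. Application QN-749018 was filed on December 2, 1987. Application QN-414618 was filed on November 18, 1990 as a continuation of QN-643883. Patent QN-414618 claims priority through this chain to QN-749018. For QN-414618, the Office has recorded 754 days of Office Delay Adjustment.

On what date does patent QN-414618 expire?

December 26, 2014

Earliest priority filing: 2 December 1987.
Base term: 2 December 1987 + 25 years → 2 December 2012.
Office Delay Adjustment: +754 days → 26 December 2014.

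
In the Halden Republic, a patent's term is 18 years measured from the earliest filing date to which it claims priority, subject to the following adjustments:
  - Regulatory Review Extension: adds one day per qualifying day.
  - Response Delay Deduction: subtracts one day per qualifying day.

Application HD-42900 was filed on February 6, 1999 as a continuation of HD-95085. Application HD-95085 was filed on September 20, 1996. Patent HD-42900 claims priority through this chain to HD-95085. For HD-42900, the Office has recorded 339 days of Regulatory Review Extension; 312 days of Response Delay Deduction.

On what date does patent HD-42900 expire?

Earliest priority filing: 20 September 1996.
Base term: 20 September 1996 + 18 years → 20 September 2014.
Regulatory Review Extension: +339 days → 25 August 2015.
Response Delay Deduction: −312 days → 17 October 2014.

October 17, 2014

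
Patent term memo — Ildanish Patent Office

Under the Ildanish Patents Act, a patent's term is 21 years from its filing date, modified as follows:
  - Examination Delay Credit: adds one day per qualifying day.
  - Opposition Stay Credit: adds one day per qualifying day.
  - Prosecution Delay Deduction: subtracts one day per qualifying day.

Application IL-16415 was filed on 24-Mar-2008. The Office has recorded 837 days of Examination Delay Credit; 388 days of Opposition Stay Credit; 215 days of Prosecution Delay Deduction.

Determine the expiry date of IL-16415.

December 29, 2031

Base term: filing date + 21 years → 24 March 2029.
Examination Delay Credit: +837 days → 9 July 2031.
Opposition Stay Credit: +388 days → 31 July 2032.
Prosecution Delay Deduction: −215 days → 29 December 2031.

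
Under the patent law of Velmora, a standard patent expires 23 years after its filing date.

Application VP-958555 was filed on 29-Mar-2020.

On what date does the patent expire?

2043-03-29

Filing date + 23 years → 29 March 2043.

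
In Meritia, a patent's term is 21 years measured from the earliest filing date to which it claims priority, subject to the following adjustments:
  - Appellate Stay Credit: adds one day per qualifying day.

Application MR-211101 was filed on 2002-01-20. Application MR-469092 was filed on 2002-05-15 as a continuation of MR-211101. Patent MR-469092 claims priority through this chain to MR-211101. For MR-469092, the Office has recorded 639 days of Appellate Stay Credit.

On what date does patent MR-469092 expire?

2024-10-20

Earliest priority filing: 20 January 2002.
Base term: 20 January 2002 + 21 years → 20 January 2023.
Appellate Stay Credit: +639 days → 20 October 2024.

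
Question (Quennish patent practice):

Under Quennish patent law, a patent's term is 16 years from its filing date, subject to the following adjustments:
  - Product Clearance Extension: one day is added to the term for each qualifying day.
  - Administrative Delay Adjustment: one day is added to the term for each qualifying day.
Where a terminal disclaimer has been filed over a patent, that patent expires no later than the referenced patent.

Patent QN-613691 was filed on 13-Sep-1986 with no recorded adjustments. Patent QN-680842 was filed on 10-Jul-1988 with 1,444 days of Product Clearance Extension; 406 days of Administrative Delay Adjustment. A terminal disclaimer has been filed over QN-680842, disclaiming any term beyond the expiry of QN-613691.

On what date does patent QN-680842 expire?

September 13, 2002

Natural term of QN-680842:
  Base: filing + 16 years → 10 July 2004.
  Product Clearance Extension: +1444 days → 23 June 2008.
  Administrative Delay Adjustment: +406 days → 3 August 2009.
Expiry of referenced patent QN-613691:
  Base: filing + 16 years → 13 September 2002.
Terminal disclaimer: QN-680842 expires on the earlier of 3 August 2009 and 13 September 2002.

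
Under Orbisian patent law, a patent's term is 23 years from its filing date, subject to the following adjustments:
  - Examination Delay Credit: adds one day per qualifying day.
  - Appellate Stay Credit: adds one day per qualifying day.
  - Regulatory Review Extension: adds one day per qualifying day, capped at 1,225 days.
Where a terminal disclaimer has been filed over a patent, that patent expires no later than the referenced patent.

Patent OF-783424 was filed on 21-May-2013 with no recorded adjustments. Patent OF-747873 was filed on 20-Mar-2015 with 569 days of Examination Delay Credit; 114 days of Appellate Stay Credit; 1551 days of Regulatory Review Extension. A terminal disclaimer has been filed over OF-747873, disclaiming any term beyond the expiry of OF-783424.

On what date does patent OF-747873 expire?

Natural term of OF-747873:
  Base: filing + 23 years → 20 March 2038.
  Examination Delay Credit: +569 days → 10 October 2039.
  Appellate Stay Credit: +114 days → 1 February 2040.
  Regulatory Review Extension: 1551 days claimed exceeds the 1225-day cap, so +1225 days → 10 June 2043.
Expiry of referenced patent OF-783424:
  Base: filing + 23 years → 21 May 2036.
Terminal disclaimer: OF-747873 expires on the earlier of 10 June 2043 and 21 May 2036.

2036-05-21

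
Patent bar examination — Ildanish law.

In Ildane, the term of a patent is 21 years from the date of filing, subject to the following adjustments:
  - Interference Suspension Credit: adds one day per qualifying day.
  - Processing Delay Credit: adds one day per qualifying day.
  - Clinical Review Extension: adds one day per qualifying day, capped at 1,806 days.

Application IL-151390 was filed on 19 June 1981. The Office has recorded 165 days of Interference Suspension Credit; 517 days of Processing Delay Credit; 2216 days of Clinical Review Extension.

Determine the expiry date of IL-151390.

Base term: filing date + 21 years → 19 June 2002.
Interference Suspension Credit: +165 days → 1 December 2002.
Processing Delay Credit: +517 days → 1 May 2004.
Clinical Review Extension: 2216 days claimed exceeds the 1806-day cap, so +1806 days → 11 April 2009.

2009-04-11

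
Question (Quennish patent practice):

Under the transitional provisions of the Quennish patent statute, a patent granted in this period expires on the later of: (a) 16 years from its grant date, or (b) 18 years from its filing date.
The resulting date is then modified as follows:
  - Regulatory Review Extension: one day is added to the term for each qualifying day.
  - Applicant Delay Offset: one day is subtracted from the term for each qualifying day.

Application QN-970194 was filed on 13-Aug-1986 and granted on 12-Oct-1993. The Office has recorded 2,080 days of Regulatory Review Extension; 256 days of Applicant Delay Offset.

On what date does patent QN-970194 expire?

October 10, 2014

(a) grant + 16 years → 12 October 2009.
(b) filing + 18 years → 13 August 2004.
Later of the two: 12 October 2009.
Regulatory Review Extension: +2080 days → 23 June 2015.
Applicant Delay Offset: −256 days → 10 October 2014.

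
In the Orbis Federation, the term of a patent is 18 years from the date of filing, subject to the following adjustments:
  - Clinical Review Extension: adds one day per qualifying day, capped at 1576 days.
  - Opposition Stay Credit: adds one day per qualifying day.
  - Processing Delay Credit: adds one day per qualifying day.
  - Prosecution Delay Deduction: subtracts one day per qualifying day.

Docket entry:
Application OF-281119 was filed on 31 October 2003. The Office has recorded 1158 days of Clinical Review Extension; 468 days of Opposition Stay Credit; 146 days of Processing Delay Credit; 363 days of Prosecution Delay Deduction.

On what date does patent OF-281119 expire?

September 9, 2025

Base term: filing date + 18 years → 31 October 2021.
Clinical Review Extension: 1158 days (within the 1576-day cap) → +1158 days → 1 January 2025.
Opposition Stay Credit: +468 days → 14 April 2026.
Processing Delay Credit: +146 days → 7 September 2026.
Prosecution Delay Deduction: −363 days → 9 September 2025.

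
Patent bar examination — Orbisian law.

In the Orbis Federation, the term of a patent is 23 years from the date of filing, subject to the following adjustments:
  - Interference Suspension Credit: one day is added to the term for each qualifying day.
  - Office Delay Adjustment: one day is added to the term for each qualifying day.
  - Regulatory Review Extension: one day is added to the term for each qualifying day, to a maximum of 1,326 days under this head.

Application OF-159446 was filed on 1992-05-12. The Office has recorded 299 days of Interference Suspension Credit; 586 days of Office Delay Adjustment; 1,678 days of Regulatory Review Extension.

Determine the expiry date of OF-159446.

May 31, 2021

Base term: filing date + 23 years → 12 May 2015.
Interference Suspension Credit: +299 days → 6 March 2016.
Office Delay Adjustment: +586 days → 13 October 2017.
Regulatory Review Extension: 1678 days claimed exceeds the 1326-day cap, so +1326 days → 31 May 2021.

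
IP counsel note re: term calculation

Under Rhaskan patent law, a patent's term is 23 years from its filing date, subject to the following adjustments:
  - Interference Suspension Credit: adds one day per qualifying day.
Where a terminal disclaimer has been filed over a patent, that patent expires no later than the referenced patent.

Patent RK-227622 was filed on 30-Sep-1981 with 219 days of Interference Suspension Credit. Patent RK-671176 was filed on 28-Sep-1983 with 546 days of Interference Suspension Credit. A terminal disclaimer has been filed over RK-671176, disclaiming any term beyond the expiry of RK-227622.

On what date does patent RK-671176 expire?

Natural term of RK-671176:
  Base: filing + 23 years → 28 September 2006.
  Interference Suspension Credit: +546 days → 27 March 2008.
Expiry of referenced patent RK-227622:
  Base: filing + 23 years → 30 September 2004.
  Interference Suspension Credit: +219 days → 7 May 2005.
Terminal disclaimer: RK-671176 expires on the earlier of 27 March 2008 and 7 May 2005.

May 7, 2005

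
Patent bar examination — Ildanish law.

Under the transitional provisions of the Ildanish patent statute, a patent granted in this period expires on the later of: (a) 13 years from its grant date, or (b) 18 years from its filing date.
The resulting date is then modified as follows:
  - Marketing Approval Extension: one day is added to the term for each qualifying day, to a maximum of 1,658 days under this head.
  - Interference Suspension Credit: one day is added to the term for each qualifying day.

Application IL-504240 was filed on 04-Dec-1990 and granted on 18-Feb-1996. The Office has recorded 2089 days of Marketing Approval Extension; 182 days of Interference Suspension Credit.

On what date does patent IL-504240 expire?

2014-03-04

(a) grant + 13 years → 18 February 2009.
(b) filing + 18 years → 4 December 2008.
Later of the two: 18 February 2009.
Marketing Approval Extension: 2089 days claimed exceeds the 1658-day cap, so +1658 days → 3 September 2013.
Interference Suspension Credit: +182 days → 4 March 2014.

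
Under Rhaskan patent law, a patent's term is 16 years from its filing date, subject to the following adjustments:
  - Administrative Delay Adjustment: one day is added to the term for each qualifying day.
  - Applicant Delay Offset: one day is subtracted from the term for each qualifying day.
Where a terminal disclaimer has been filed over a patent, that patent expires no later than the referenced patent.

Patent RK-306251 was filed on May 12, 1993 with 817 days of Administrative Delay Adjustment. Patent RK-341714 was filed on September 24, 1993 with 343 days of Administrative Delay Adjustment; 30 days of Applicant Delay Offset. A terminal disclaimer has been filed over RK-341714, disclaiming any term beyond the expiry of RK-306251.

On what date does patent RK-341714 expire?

2010-08-03

Natural term of RK-341714:
  Base: filing + 16 years → 24 September 2009.
  Administrative Delay Adjustment: +343 days → 2 September 2010.
  Applicant Delay Offset: −30 days → 3 August 2010.
Expiry of referenced patent RK-306251:
  Base: filing + 16 years → 12 May 2009.
  Administrative Delay Adjustment: +817 days → 7 August 2011.
Terminal disclaimer: RK-341714 expires on the earlier of 3 August 2010 and 7 August 2011.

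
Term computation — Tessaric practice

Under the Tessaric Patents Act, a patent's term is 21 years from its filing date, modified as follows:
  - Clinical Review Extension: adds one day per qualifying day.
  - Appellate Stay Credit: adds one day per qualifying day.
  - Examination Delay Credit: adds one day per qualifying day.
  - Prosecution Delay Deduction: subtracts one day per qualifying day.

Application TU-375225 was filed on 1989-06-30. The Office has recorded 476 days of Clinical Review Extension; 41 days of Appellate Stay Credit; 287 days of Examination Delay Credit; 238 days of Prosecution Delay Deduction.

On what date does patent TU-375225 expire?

Base term: filing date + 21 years → 30 June 2010.
Clinical Review Extension: +476 days → 19 October 2011.
Appellate Stay Credit: +41 days → 29 November 2011.
Examination Delay Credit: +287 days → 11 September 2012.
Prosecution Delay Deduction: −238 days → 17 January 2012.

January 17, 2012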